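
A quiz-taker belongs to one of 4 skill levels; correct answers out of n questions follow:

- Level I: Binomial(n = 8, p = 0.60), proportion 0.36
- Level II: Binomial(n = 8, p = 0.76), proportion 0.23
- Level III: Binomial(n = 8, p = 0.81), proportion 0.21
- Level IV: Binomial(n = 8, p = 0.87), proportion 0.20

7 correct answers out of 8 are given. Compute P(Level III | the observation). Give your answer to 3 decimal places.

The responsibility of component k is P(Z=k) f_k(x) divided by Σ_j P(Z=j) f_j(x).
Component likelihoods at x = 7 correct answers out of 8:
  L_I = 0.0895795
  L_II = 0.281188
  L_III = 0.347727
  L_IV = 0.392345
Multiply by the mixture weights:
  P(Z=I)·L_I = 0.36 × 0.0895795 = 0.0322486
  P(Z=II)·L_II = 0.23 × 0.281188 = 0.0646732
  P(Z=III)·L_III = 0.21 × 0.347727 = 0.0730227
  P(Z=IV)·L_IV = 0.20 × 0.392345 = 0.078469
Denominator: 0.0322486 + 0.0646732 + 0.0730227 + 0.078469 = 0.248414
Responsibility of Level III: 0.0730227 / 0.248414 ≈ 0.294

0.294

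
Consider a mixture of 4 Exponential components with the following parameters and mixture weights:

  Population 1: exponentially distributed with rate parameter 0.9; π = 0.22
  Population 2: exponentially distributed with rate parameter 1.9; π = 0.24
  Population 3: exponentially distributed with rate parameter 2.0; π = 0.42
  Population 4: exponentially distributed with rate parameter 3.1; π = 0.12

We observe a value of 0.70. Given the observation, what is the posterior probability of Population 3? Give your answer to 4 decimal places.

0.4355

By Bayes' theorem, P(k | x) = π_k f_k(x) / Σ_j π_j f_j(x).
Exponential densities:
  L_1 = 0.479333
  L_2 = 0.502507
  L_3 = 0.493194
  L_4 = 0.353951
Weight by the priors:
  π_1·L_1 = 0.22 × 0.479333 = 0.105453
  π_2·L_2 = 0.24 × 0.502507 = 0.120602
  π_3·L_3 = 0.42 × 0.493194 = 0.207141
  π_4·L_4 = 0.12 × 0.353951 = 0.0424741
Sum: 0.105453 + 0.120602 + 0.207141 + 0.0424741 = 0.47567
Responsibility of Population 3: 0.207141 / 0.47567 ≈ 0.4355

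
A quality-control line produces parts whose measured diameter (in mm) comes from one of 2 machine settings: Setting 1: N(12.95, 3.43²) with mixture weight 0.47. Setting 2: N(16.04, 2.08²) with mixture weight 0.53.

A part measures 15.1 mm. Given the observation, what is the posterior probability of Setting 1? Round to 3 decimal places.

The responsibility of component k is w_k f_k(x) divided by Σ_j w_j f_j(x).
Normal densities:
  p_1 = 0.0955647
  p_2 = 0.17318
Weight by the priors:
  w_1·p_1 = 0.47 × 0.0955647 = 0.0449154
  w_2·p_2 = 0.53 × 0.17318 = 0.0917854
Marginal: 0.0449154 + 0.0917854 = 0.136701
P(Setting 1 | data) = 0.0449154 / 0.136701 ≈ 0.329

0.329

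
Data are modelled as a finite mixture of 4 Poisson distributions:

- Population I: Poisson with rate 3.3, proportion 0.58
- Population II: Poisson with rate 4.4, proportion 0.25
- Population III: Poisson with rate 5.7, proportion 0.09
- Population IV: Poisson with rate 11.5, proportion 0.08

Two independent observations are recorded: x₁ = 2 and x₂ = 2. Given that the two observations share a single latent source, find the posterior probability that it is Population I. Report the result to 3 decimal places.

Apply Bayes' rule: the posterior for each component is proportional to its prior times its likelihood at x.
Since both observations come from the same component, the likelihood for component k is f_k(x₁)·f_k(x₂).
  L_I = [0.200829] × [0.200829] = 0.0403322
  L_II = [0.118845] × [0.118845] = 0.0141241
  L_III = [0.0543552] × [0.0543552] = 0.00295449
  L_IV = [0.000669852] × [0.000669852] = 4.48702e-07
Multiply by the mixture weights:
  π_I·L_I = 0.58 × 0.0403322 = 0.0233927
  π_II·L_II = 0.25 × 0.0141241 = 0.00353101
  π_III·L_III = 0.09 × 0.00295449 = 0.000265904
  π_IV·L_IV = 0.08 × 4.48702e-07 = 3.58962e-08
Normaliser: 0.0233927 + 0.00353101 + 0.000265904 + 3.58962e-08 = 0.0271896
Responsibility of Population I: 0.0233927 / 0.0271896 ≈ 0.860

0.860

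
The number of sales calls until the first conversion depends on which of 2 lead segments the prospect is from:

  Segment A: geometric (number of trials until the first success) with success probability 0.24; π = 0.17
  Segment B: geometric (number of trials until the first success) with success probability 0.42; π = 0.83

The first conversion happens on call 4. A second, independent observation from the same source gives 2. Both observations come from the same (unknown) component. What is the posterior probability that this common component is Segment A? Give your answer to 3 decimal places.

Posterior ∝ prior × likelihood, so P(k | x) ∝ P(Z=k) f_k(x); normalise over all components.
Since both observations come from the same component, the likelihood for component k is f_k(x₁)·f_k(x₂).
  f_A = [0.105354] × [0.1824] = 0.0192166
  f_B = [0.081947] × [0.2436] = 0.0199623
Unnormalised posteriors:
  P(Z=A)·f_A = 0.17 × 0.0192166 = 0.00326682
  P(Z=B)·f_B = 0.83 × 0.0199623 = 0.0165687
Evidence: 0.00326682 + 0.0165687 = 0.0198355
P(Segment A | data) = 0.00326682 / 0.0198355 ≈ 0.165

0.165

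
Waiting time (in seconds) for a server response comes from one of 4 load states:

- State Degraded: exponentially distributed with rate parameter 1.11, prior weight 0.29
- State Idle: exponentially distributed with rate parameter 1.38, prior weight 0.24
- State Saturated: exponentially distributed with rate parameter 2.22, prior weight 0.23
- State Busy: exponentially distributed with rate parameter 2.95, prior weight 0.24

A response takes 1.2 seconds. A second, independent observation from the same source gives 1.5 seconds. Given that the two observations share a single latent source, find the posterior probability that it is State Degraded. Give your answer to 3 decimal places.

The responsibility of component k is P(Z=k) f_k(x) divided by Σ_j P(Z=j) f_j(x).
Since both observations come from the same component, the likelihood for component k is f_k(x₁)·f_k(x₂).
  f_Degraded = [0.292983] × [0.210002] = 0.061527
  f_Idle = [0.263443] × [0.174136] = 0.0458751
  f_Saturated = [0.154665] × [0.0794607] = 0.0122898
  f_Busy = [0.0855893] × [0.0353239] = 0.00302335
Multiply by the mixture weights:
  P(Z=Degraded)·f_Degraded = 0.29 × 0.061527 = 0.0178428
  P(Z=Idle)·f_Idle = 0.24 × 0.0458751 = 0.01101
  P(Z=Saturated)·f_Saturated = 0.23 × 0.0122898 = 0.00282665
  P(Z=Busy)·f_Busy = 0.24 × 0.00302335 = 0.000725604
Sum: 0.0178428 + 0.01101 + 0.00282665 + 0.000725604 = 0.0324051
P(State Degraded | x) = 0.0178428 / 0.0324051 ≈ 0.551

0.551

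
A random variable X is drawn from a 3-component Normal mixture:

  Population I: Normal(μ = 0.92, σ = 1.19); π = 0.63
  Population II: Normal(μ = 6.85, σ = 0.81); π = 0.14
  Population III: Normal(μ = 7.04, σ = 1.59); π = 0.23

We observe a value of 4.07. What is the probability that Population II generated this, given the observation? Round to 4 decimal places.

P(component k | x) = P(Z=k)·f_k(x) / marginal(x), where marginal(x) = Σ_j P(Z=j)·f_j(x).
Evaluate each component's likelihood at the observed value:
  p_I = (1/(1.19·√(2π)))·exp(−(4.07−0.92)²/(2·1.19²)) = 0.335246·exp(-3.50346) = 0.0100886
  p_II = (1/(0.81·√(2π)))·exp(−(4.07−6.85)²/(2·0.81²)) = 0.492521·exp(-5.88965) = 0.00136327
  p_III = (1/(1.59·√(2π)))·exp(−(4.07−7.04)²/(2·1.59²)) = 0.250907·exp(-1.74457) = 0.0438385
Prior × likelihood for each component:
  P(Z=I)·p_I = 0.63 × 0.0100886 = 0.0063558
  P(Z=II)·p_II = 0.14 × 0.00136327 = 0.000190858
  P(Z=III)·p_III = 0.23 × 0.0438385 = 0.0100828
Denominator: 0.0063558 + 0.000190858 + 0.0100828 = 0.0166295
P(Population II | x) ≈ 0.0115

0.0115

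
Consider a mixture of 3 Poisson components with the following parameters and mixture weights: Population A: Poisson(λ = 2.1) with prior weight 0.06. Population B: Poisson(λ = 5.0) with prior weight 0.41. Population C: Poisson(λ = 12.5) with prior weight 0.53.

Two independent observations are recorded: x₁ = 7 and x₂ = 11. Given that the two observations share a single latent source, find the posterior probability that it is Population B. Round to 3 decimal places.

Posterior ∝ prior × likelihood, so P(k | x) ∝ π_k f_k(x); normalise over all components.
Since both observations come from the same component, the likelihood for component k is f_k(x₁)·f_k(x₂).
  p_A = [0.00437609] × [1.07458e-05] = 4.70245e-08
  p_B = [0.104445] × [0.00824218] = 0.000860853
  p_C = [0.0352581] × [0.108686] = 0.00383206
Unnormalised posteriors:
  π_A·p_A = 0.06 × 4.70245e-08 = 2.82147e-09
  π_B·p_B = 0.41 × 0.000860853 = 0.00035295
  π_C·p_C = 0.53 × 0.00383206 = 0.00203099
Marginal: 2.82147e-09 + 0.00035295 + 0.00203099 = 0.00238394
So the posterior for Population B is 0.00035295 / 0.00238394 ≈ 0.148.

0.148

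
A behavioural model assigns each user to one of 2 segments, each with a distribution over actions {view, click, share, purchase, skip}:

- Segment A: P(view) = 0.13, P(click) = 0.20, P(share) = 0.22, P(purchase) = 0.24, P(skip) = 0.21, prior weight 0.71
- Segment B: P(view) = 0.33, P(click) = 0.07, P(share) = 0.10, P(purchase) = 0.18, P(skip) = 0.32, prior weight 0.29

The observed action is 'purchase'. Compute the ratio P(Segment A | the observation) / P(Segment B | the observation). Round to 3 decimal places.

Posterior odds = (π_i f_i(x)) / (π_j f_j(x)); the normalising sum cancels.
Evaluate each component's likelihood at the observed value:
  L_A = 0.24
  L_B = 0.18
Odds = (0.71/0.29) × (0.24/0.18) = 2.44828 × 1.33333 ≈ 3.264

3.264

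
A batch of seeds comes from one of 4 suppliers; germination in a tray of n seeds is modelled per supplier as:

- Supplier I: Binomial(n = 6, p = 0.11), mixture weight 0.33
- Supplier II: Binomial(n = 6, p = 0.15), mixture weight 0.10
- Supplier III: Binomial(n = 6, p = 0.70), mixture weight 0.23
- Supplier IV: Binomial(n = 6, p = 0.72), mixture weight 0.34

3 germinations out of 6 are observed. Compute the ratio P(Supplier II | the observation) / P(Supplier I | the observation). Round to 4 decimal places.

Only the two components matter; the odds are (P(Z=i) f_i(x)) / (P(Z=j) f_j(x)).
Evaluate each component's likelihood at the observed value:
  f_I = 0.0187663
  f_II = 0.0414534
  f_III = 0.18522
  f_IV = 0.163871
0.00414534 / 0.00619287 ≈ 0.6694

0.6694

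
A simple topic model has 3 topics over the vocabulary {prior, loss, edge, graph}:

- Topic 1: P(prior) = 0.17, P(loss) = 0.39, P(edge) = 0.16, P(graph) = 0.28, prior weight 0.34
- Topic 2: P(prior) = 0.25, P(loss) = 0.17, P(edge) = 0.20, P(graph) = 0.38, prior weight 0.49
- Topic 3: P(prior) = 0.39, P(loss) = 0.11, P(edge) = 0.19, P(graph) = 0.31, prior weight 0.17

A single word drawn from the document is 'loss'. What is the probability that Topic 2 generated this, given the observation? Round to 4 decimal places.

Apply Bayes' rule: the posterior for each component is proportional to its prior times its likelihood at x.
Component likelihoods at x = 'loss':
  f_1 = 0.39
  f_2 = 0.17
  f_3 = 0.11
Unnormalised posteriors:
  w_1·f_1 = 0.34 × 0.39 = 0.1326
  w_2·f_2 = 0.49 × 0.17 = 0.0833
  w_3·f_3 = 0.17 × 0.11 = 0.0187
Denominator: 0.1326 + 0.0833 + 0.0187 = 0.2346
Responsibility of Topic 2: 0.0833 / 0.2346 ≈ 0.3551

0.3551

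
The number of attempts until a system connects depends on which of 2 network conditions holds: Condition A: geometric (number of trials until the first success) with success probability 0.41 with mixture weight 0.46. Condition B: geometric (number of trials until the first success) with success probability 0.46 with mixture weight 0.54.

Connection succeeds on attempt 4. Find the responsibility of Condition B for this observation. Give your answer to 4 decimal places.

Posterior ∝ prior × likelihood, so P(k | x) ∝ π_k f_k(x); normalise over all components.
Evaluate each component's likelihood at the observed value:
  p_A = 0.0842054
  p_B = 0.0724334
Weight by the priors:
  π_A·p_A = 0.46 × 0.0842054 = 0.0387345
  π_B·p_B = 0.54 × 0.0724334 = 0.0391141
Marginal: 0.0387345 + 0.0391141 = 0.0778485
Responsibility of Condition B: 0.0391141 / 0.0778485 ≈ 0.5024

0.5024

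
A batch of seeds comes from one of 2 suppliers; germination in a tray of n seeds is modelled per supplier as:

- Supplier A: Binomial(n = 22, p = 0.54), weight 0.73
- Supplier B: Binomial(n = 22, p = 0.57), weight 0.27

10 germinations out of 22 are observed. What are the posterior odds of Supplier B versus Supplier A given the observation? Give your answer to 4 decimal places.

0.2827

The posterior odds equal the prior odds times the likelihood ratio: (w_i/w_j)·(f_i(x)/f_j(x)).
Evaluate each component's likelihood at the observed value:
  f_A = 0.122377
  f_B = 0.0935485
Odds = (0.27/0.73) × (0.0935485/0.122377) = 0.369863 × 0.764431 ≈ 0.2827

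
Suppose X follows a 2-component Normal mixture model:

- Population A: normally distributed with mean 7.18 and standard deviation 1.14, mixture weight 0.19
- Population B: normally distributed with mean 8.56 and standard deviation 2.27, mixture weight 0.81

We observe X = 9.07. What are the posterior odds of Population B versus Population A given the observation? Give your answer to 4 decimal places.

8.2509

Since P(k|x) ∝ w_k f_k(x), the posterior odds are w_i f_i(x) / (w_j f_j(x)).
Evaluate each component's likelihood at the observed value:
  p_A = 0.0885424
  p_B = 0.171365
Posterior odds = (w_B·p_B) / (w_A·p_A) = (0.81·0.171365) / (0.19·0.0885424) = 0.138806 / 0.016823 ≈ 8.2509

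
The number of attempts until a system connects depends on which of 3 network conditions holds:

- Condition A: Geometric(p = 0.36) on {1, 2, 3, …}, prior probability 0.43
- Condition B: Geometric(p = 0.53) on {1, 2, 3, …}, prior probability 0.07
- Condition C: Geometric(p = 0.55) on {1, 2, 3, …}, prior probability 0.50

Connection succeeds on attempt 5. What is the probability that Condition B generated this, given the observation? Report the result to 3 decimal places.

0.046

By Bayes' theorem, P(k | x) = π_k f_k(x) / Σ_j π_j f_j(x).
Evaluate each component's likelihood at the observed value:
  L_A = 0.36·(1−0.36)^4 = 0.36·0.167772 = 0.060398
  L_B = 0.53·(1−0.53)^4 = 0.53·0.0487968 = 0.0258623
  L_C = 0.55·(1−0.55)^4 = 0.55·0.0410062 = 0.0225534
Unnormalised posteriors:
  π_A·L_A = 0.43 × 0.060398 = 0.0259711
  π_B·L_B = 0.07 × 0.0258623 = 0.00181036
  π_C·L_C = 0.50 × 0.0225534 = 0.0112767
Evidence: 0.0259711 + 0.00181036 + 0.0112767 = 0.0390582
So the posterior for Condition B is 0.00181036 / 0.0390582 ≈ 0.046.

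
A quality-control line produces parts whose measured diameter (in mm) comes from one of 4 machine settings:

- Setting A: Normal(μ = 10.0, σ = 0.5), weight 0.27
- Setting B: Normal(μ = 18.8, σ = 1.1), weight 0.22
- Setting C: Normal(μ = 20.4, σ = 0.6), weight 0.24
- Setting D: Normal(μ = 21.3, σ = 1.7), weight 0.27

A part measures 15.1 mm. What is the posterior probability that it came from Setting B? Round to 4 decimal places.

The responsibility of component k is π_k f_k(x) divided by Σ_j π_j f_j(x).
Evaluate each component's likelihood at the observed value:
  p_A = (1/(0.5·√(2π)))·exp(−(15.1−10.0)²/(2·0.5²)) = 0.797885·exp(-52.02000) = 2.04146e-23
  p_B = (1/(1.1·√(2π)))·exp(−(15.1−18.8)²/(2·1.1²)) = 0.362675·exp(-5.65702) = 0.00126678
  p_C = (1/(0.6·√(2π)))·exp(−(15.1−20.4)²/(2·0.6²)) = 0.664904·exp(-39.01389) = 7.57255e-18
  p_D = (1/(1.7·√(2π)))·exp(−(15.1−21.3)²/(2·1.7²)) = 0.234672·exp(-6.65052) = 0.000303513
Weight by the priors:
  π_A·p_A = 0.27 × 2.04146e-23 = 5.51195e-24
  π_B·p_B = 0.22 × 0.00126678 = 0.000278693
  π_C·p_C = 0.24 × 7.57255e-18 = 1.81741e-18
  π_D·p_D = 0.27 × 0.000303513 = 8.19485e-05
Evidence: 5.51195e-24 + 0.000278693 + 1.81741e-18 + 8.19485e-05 = 0.000360641
So the posterior for Setting B is 0.000278693 / 0.000360641 ≈ 0.7728.

0.7728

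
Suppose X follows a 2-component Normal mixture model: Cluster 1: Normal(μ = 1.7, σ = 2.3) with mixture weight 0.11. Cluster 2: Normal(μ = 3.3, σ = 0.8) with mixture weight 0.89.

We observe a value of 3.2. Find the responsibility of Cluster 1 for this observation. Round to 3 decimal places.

0.034

Apply Bayes' rule: the posterior for each component is proportional to its prior times its likelihood at x.
Component likelihoods at x = 3.2:
  f_1 = 0.140224
  f_2 = 0.494797
Multiply by the mixture weights:
  π_1·f_1 = 0.11 × 0.140224 = 0.0154247
  π_2·f_2 = 0.89 × 0.494797 = 0.440369
Marginal: 0.0154247 + 0.440369 = 0.455794
Responsibility of Cluster 1: 0.0154247 / 0.455794 ≈ 0.034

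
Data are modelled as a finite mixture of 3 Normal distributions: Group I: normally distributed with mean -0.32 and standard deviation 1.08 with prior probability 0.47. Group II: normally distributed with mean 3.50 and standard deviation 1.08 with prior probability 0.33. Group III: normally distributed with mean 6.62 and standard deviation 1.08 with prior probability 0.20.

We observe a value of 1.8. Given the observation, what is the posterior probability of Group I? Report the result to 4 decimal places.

Apply Bayes' rule: the posterior for each component is proportional to its prior times its likelihood at x.
Component likelihoods at x = 1.8:
  f_I = 0.0537984
  f_II = 0.107018
  f_III = 1.74719e-05
Multiply by the mixture weights:
  w_I·f_I = 0.47 × 0.0537984 = 0.0252853
  w_II·f_II = 0.33 × 0.107018 = 0.0353161
  w_III·f_III = 0.20 × 1.74719e-05 = 3.49437e-06
Normaliser: 0.0252853 + 0.0353161 + 3.49437e-06 = 0.0606048
P(Group I | the observation) = 0.0252853 / 0.0606048 ≈ 0.4172

0.4172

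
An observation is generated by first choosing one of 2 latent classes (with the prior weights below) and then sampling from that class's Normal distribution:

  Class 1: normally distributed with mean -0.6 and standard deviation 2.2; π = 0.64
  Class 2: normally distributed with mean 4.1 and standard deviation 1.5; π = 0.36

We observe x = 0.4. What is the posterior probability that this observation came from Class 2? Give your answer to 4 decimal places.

0.0418

P(component k | x) = π_k·f_k(x) / marginal(x), where marginal(x) = Σ_j π_j·f_j(x).
Normal densities:
  p_1 = 0.163539
  p_2 = 0.012694
Multiply by the mixture weights:
  π_1·p_1 = 0.64 × 0.163539 = 0.104665
  π_2·p_2 = 0.36 × 0.012694 = 0.00456984
Marginal: 0.104665 + 0.00456984 = 0.109235
So the posterior for Class 2 is 0.00456984 / 0.109235 ≈ 0.0418.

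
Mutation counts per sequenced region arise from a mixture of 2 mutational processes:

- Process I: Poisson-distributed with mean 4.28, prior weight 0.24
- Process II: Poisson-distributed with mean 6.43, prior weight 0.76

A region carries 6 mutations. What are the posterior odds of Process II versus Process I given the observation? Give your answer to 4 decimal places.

Only the two components matter; the odds are (P(Z=i) f_i(x)) / (P(Z=j) f_j(x)).
Component likelihoods at x = 6 mutations:
  p_I = e^(−4.28)·4.28^6/6! = 0.118182
  p_II = e^(−6.43)·6.43^6/6! = 0.158278
Odds = (0.76/0.24) × (0.158278/0.118182) = 3.16667 × 1.33928 ≈ 4.2410

4.2410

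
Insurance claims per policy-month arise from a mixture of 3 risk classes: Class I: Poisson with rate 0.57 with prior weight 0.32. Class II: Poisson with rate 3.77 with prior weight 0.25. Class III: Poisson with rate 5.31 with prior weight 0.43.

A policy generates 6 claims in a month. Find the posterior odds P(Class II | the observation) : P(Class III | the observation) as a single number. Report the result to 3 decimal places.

0.347

Only the two components matter; the odds are (P(Z=i) f_i(x)) / (P(Z=j) f_j(x)).
Evaluate each component's likelihood at the observed value:
  p_I = 2.69382e-05
  p_II = 0.0919233
  p_III = 0.153862
0.0229808 / 0.0661606 ≈ 0.347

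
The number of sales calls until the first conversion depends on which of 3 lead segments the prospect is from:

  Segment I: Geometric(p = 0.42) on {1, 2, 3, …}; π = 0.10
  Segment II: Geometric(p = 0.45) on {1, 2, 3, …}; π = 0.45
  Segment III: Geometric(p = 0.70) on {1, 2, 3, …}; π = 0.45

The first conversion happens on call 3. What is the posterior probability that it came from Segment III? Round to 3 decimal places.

Posterior ∝ prior × likelihood, so P(k | x) ∝ π_k f_k(x); normalise over all components.
Component likelihoods at x = 3:
  p_I = 0.42·(1−0.42)^2 = 0.42·0.3364 = 0.141288
  p_II = 0.45·(1−0.45)^2 = 0.45·0.3025 = 0.136125
  p_III = 0.70·(1−0.70)^2 = 0.70·0.09 = 0.063
Multiply by the mixture weights:
  π_I·p_I = 0.10 × 0.141288 = 0.0141288
  π_II·p_II = 0.45 × 0.136125 = 0.0612563
  π_III·p_III = 0.45 × 0.063 = 0.02835
Evidence: 0.0141288 + 0.0612563 + 0.02835 = 0.103735
P(Segment III | data) ≈ 0.273

0.273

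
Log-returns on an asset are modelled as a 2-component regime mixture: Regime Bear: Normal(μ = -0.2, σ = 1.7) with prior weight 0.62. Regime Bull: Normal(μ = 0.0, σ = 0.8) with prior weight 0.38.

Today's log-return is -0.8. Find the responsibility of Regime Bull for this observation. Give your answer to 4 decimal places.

Posterior ∝ prior × likelihood, so P(k | x) ∝ π_k f_k(x); normalise over all components.
Evaluate each component's likelihood at the observed value:
  f_Bear = 0.220502
  f_Bull = 0.302463
Prior × likelihood for each component:
  π_Bear·f_Bear = 0.62 × 0.220502 = 0.136711
  π_Bull·f_Bull = 0.38 × 0.302463 = 0.114936
Marginal: 0.136711 + 0.114936 = 0.251647
Responsibility of Regime Bull: 0.114936 / 0.251647 ≈ 0.4567

0.4567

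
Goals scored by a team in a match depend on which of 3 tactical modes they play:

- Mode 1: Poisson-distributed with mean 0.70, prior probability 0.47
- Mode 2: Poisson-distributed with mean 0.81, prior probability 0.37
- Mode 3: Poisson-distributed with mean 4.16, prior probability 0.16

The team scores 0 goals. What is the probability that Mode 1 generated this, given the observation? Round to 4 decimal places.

0.5828

Apply Bayes' rule: the posterior for each component is proportional to its prior times its likelihood at x.
Poisson probabilities:
  f_1 = 0.496585
  f_2 = 0.444858
  f_3 = 0.0156076
Multiply by the mixture weights:
  π_1·f_1 = 0.47 × 0.496585 = 0.233395
  π_2·f_2 = 0.37 × 0.444858 = 0.164597
  π_3·f_3 = 0.16 × 0.0156076 = 0.00249721
Marginal: 0.233395 + 0.164597 + 0.00249721 = 0.40049
P(Mode 1 | 0 goals) = 0.233395 / 0.40049 ≈ 0.5828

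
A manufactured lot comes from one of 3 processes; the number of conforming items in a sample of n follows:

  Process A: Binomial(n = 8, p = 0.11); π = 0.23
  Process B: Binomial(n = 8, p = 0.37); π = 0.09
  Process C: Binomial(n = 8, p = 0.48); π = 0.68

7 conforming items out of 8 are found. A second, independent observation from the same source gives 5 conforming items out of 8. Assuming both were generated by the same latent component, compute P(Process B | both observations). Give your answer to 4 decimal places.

0.0124

Posterior ∝ prior × likelihood, so P(k | x) ∝ π_k f_k(x); normalise over all components.
Since both observations come from the same component, the likelihood for component k is f_k(x₁)·f_k(x₂).
  f_A = [1.38749e-06] × [0.000635801] = 8.82166e-10
  f_B = [0.00478457] × [0.0970998] = 0.00046458
  f_C = [0.024422] × [0.200634] = 0.00489989
Unnormalised posteriors:
  π_A·f_A = 0.23 × 8.82166e-10 = 2.02898e-10
  π_B·f_B = 0.09 × 0.00046458 = 4.18122e-05
  π_C·f_C = 0.68 × 0.00489989 = 0.00333192
Evidence: 2.02898e-10 + 4.18122e-05 + 0.00333192 = 0.00337374
P(Process B | data) = 4.18122e-05 / 0.00337374 ≈ 0.0124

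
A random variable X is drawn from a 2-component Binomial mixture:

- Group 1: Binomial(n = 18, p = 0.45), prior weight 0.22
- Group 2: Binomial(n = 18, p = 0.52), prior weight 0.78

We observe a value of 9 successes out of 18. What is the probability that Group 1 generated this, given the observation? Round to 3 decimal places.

By Bayes' theorem, P(k | x) = π_k f_k(x) / Σ_j π_j f_j(x).
Evaluate each component's likelihood at the observed value:
  p_1 = 0.169431
  p_2 = 0.182817
Unnormalised posteriors:
  π_1·p_1 = 0.22 × 0.169431 = 0.0372747
  π_2·p_2 = 0.78 × 0.182817 = 0.142597
Normaliser: 0.0372747 + 0.142597 = 0.179872
P(Group 1 | 9 successes out of 18) ≈ 0.207

0.207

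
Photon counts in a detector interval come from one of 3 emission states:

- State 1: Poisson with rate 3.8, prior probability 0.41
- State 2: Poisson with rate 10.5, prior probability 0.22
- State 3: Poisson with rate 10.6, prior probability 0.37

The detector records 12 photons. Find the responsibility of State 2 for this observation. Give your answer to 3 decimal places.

0.369

P(component k | x) = π_k·f_k(x) / marginal(x), where marginal(x) = Σ_j π_j·f_j(x).
Component likelihoods at x = 12 photons:
  L_1 = e^(−3.8)·3.8^12/12! = 0.000423396
  L_2 = e^(−10.5)·10.5^12/12! = 0.103239
  L_3 = e^(−10.6)·10.6^12/12! = 0.104668
Prior × likelihood for each component:
  π_1·L_1 = 0.41 × 0.000423396 = 0.000173593
  π_2·L_2 = 0.22 × 0.103239 = 0.0227125
  π_3·L_3 = 0.37 × 0.104668 = 0.038727
Evidence: 0.000173593 + 0.0227125 + 0.038727 = 0.0616131
P(State 2 | x) = 0.0227125 / 0.0616131 ≈ 0.369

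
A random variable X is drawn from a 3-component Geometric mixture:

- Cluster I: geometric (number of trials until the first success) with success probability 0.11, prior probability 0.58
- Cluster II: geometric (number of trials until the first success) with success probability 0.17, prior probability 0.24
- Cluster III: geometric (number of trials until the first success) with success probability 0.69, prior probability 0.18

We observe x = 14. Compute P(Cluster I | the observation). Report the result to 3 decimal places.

0.795

P(component k | x) = w_k·f_k(x) / marginal(x), where marginal(x) = Σ_j w_j·f_j(x).
Geometric probabilities:
  f_I = 0.11·(1−0.11)^13 = 0.11·0.219821 = 0.0241804
  f_II = 0.17·(1−0.17)^13 = 0.17·0.0887187 = 0.0150822
  f_III = 0.69·(1−0.69)^13 = 0.69·2.44175e-07 = 1.68481e-07
Unnormalised posteriors:
  w_I·f_I = 0.58 × 0.0241804 = 0.0140246
  w_II·f_II = 0.24 × 0.0150822 = 0.00361972
  w_III·f_III = 0.18 × 1.68481e-07 = 3.03266e-08
Sum: 0.0140246 + 0.00361972 + 3.03266e-08 = 0.0176444
P(Cluster I | 14) = 0.0140246 / 0.0176444 ≈ 0.795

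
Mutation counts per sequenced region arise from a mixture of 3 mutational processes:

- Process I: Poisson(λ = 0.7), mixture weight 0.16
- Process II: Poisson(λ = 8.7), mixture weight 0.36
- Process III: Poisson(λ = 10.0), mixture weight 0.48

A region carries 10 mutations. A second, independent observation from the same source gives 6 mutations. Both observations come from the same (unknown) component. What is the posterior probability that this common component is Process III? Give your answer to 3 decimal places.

Apply Bayes' rule: the posterior for each component is proportional to its prior times its likelihood at x.
Since both observations come from the same component, the likelihood for component k is f_k(x₁)·f_k(x₂).
  p_I = [3.86555e-09] × [8.11427e-05] = 3.13661e-13
  p_II = [0.114043] × [0.100328] = 0.0114416
  p_III = [0.12511] × [0.0630555] = 0.00788887
Weight by the priors:
  P(Z=I)·p_I = 0.16 × 3.13661e-13 = 5.01858e-14
  P(Z=II)·p_II = 0.36 × 0.0114416 = 0.00411899
  P(Z=III)·p_III = 0.48 × 0.00788887 = 0.00378666
Marginal: 5.01858e-14 + 0.00411899 + 0.00378666 = 0.00790565
P(Process III | data) = 0.00378666 / 0.00790565 ≈ 0.479

0.479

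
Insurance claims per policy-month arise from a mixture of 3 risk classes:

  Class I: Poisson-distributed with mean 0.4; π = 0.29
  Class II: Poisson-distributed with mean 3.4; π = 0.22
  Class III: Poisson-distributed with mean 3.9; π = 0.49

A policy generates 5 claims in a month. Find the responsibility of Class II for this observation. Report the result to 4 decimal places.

By Bayes' theorem, P(k | x) = π_k f_k(x) / Σ_j π_j f_j(x).
Evaluate each component's likelihood at the observed value:
  L_I = 5.72006e-05
  L_II = 0.126361
  L_III = 0.152193
Multiply by the mixture weights:
  π_I·L_I = 0.29 × 5.72006e-05 = 1.65882e-05
  π_II·L_II = 0.22 × 0.126361 = 0.0277994
  π_III·L_III = 0.49 × 0.152193 = 0.0745743
Sum: 1.65882e-05 + 0.0277994 + 0.0745743 = 0.10239
So the posterior for Class II is 0.0277994 / 0.10239 ≈ 0.2715.

0.2715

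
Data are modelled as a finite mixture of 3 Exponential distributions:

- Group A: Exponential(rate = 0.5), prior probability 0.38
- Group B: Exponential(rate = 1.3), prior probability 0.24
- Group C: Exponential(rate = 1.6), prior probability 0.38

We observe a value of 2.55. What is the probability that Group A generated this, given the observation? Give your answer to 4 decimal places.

By Bayes' theorem, P(k | x) = π_k f_k(x) / Σ_j π_j f_j(x).
Exponential densities:
  L_A = 0.139715
  L_B = 0.0472343
  L_C = 0.0270519
Weight by the priors:
  π_A·L_A = 0.38 × 0.139715 = 0.0530919
  π_B·L_B = 0.24 × 0.0472343 = 0.0113362
  π_C·L_C = 0.38 × 0.0270519 = 0.0102797
Sum: 0.0530919 + 0.0113362 + 0.0102797 = 0.0747078
P(Group A | data) = 0.0530919 / 0.0747078 ≈ 0.7107

0.7107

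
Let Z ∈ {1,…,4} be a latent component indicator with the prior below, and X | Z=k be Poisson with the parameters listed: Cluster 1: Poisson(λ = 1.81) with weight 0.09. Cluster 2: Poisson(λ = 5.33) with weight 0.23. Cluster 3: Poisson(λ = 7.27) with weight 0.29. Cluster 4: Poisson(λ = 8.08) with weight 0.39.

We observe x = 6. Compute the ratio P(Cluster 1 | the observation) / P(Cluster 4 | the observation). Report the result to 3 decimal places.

0.015

Posterior odds = (w_i f_i(x)) / (w_j f_j(x)); the normalising sum cancels.
Poisson probabilities:
  f_1 = e^(−1.81)·1.81^6/6! = 0.00799219
  f_2 = e^(−5.33)·5.33^6/6! = 0.154256
  f_3 = e^(−7.27)·7.27^6/6! = 0.142742
  f_4 = e^(−8.08)·8.08^6/6! = 0.119684
Odds = (0.09/0.39) × (0.00799219/0.119684) = 0.230769 × 0.0667774 ≈ 0.015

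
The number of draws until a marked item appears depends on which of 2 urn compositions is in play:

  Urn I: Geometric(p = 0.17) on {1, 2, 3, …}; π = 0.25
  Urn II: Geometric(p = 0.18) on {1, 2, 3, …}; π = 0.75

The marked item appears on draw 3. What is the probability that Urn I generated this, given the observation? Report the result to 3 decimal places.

The responsibility of component k is π_k f_k(x) divided by Σ_j π_j f_j(x).
Component likelihoods at x = 3:
  p_I = 0.17·(1−0.17)^2 = 0.17·0.6889 = 0.117113
  p_II = 0.18·(1−0.18)^2 = 0.18·0.6724 = 0.121032
Weight by the priors:
  π_I·p_I = 0.25 × 0.117113 = 0.0292782
  π_II·p_II = 0.75 × 0.121032 = 0.090774
Evidence: 0.0292782 + 0.090774 = 0.120052
P(Urn I | the observation) = 0.0292782 / 0.120052 ≈ 0.244

0.244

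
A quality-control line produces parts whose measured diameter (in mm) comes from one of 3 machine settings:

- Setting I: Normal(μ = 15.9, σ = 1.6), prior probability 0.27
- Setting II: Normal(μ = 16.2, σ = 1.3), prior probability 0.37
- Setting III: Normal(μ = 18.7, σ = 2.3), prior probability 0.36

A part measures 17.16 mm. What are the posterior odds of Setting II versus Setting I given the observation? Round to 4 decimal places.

Only the two components matter; the odds are (π_i f_i(x)) / (π_j f_j(x)).
Normal densities:
  p_I = (1/(1.6·√(2π)))·exp(−(17.16−15.9)²/(2·1.6²)) = 0.249339·exp(-0.31008) = 0.182863
  p_II = (1/(1.3·√(2π)))·exp(−(17.16−16.2)²/(2·1.3²)) = 0.306879·exp(-0.27266) = 0.233642
  p_III = (1/(2.3·√(2π)))·exp(−(17.16−18.7)²/(2·2.3²)) = 0.173453·exp(-0.22416) = 0.138622
0.0864475 / 0.0493729 ≈ 1.7509

1.7509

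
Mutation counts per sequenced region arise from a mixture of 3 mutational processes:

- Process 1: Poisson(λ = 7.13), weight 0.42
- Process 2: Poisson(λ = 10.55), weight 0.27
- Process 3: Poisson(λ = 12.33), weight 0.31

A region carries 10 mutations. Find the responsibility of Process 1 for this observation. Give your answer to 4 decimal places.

P(component k | x) = P(Z=k)·f_k(x) / marginal(x), where marginal(x) = Σ_j P(Z=j)·f_j(x).
Evaluate each component's likelihood at the observed value:
  p_1 = e^(−7.13)·7.13^10/10! = 0.0749226
  p_2 = e^(−10.55)·10.55^10/10! = 0.123298
  p_3 = e^(−12.33)·12.33^10/10! = 0.0988591
Prior × likelihood for each component:
  P(Z=1)·p_1 = 0.42 × 0.0749226 = 0.0314675
  P(Z=2)·p_2 = 0.27 × 0.123298 = 0.0332904
  P(Z=3)·p_3 = 0.31 × 0.0988591 = 0.0306463
Marginal: 0.0314675 + 0.0332904 + 0.0306463 = 0.0954042
P(Process 1 | 10 mutations) = 0.0314675 / 0.0954042 ≈ 0.3298

0.3298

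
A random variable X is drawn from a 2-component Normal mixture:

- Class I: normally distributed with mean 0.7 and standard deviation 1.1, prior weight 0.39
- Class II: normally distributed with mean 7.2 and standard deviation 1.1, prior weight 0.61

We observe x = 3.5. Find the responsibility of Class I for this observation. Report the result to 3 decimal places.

Apply Bayes' rule: the posterior for each component is proportional to its prior times its likelihood at x.
Component likelihoods at x = 3.5:
  L_I = (1/(1.1·√(2π)))·exp(−(3.5−0.7)²/(2·1.1²)) = 0.362675·exp(-3.23967) = 0.0142085
  L_II = (1/(1.1·√(2π)))·exp(−(3.5−7.2)²/(2·1.1²)) = 0.362675·exp(-5.65702) = 0.00126678
Prior × likelihood for each component:
  w_I·L_I = 0.39 × 0.0142085 = 0.0055413
  w_II·L_II = 0.61 × 0.00126678 = 0.000772739
Denominator: 0.0055413 + 0.000772739 = 0.00631404
P(Class I | the observation) = 0.0055413 / 0.00631404 ≈ 0.878

0.878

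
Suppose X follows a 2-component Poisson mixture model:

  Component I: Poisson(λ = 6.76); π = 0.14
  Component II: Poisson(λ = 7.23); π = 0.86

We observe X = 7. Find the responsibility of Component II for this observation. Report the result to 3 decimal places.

P(component k | x) = w_k·f_k(x) / marginal(x), where marginal(x) = Σ_j w_j·f_j(x).
Component likelihoods at x = 7:
  L_I = 0.148377
  L_II = 0.148453
Multiply by the mixture weights:
  w_I·L_I = 0.14 × 0.148377 = 0.0207727
  w_II·L_II = 0.86 × 0.148453 = 0.127669
Normaliser: 0.0207727 + 0.127669 = 0.148442
Responsibility of Component II: 0.127669 / 0.148442 ≈ 0.860

0.860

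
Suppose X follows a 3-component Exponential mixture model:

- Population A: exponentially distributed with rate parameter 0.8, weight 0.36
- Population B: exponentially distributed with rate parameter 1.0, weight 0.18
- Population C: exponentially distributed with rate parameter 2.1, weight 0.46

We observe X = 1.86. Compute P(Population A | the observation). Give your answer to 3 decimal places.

By Bayes' theorem, P(k | x) = w_k f_k(x) / Σ_j w_j f_j(x).
Evaluate each component's likelihood at the observed value:
  L_A = 0.8·e^(−0.8·1.86) = 0.8·e^(−1.4880) = 0.180659
  L_B = 1.0·e^(−1.0·1.86) = 1.0·e^(−1.8600) = 0.155673
  L_C = 2.1·e^(−2.1·1.86) = 2.1·e^(−3.9060) = 0.0422537
Weight by the priors:
  w_A·L_A = 0.36 × 0.180659 = 0.0650373
  w_B·L_B = 0.18 × 0.155673 = 0.0280211
  w_C·L_C = 0.46 × 0.0422537 = 0.0194367
Denominator: 0.0650373 + 0.0280211 + 0.0194367 = 0.112495
So the posterior for Population A is 0.0650373 / 0.112495 ≈ 0.578.

0.578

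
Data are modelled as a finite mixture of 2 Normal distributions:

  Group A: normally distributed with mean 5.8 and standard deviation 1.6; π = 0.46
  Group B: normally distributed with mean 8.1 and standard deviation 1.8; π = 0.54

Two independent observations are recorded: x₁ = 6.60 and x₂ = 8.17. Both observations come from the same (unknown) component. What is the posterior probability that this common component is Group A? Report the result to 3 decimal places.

0.310

Posterior ∝ prior × likelihood, so P(k | x) ∝ P(Z=k) f_k(x); normalise over all components.
Since both observations come from the same component, the likelihood for component k is f_k(x₁)·f_k(x₂).
  p_A = [0.220041] × [0.0832429] = 0.0183168
  p_B = [0.156618] × [0.221467] = 0.0346857
Unnormalised posteriors:
  P(Z=A)·p_A = 0.46 × 0.0183168 = 0.00842574
  P(Z=B)·p_B = 0.54 × 0.0346857 = 0.0187303
Sum: 0.00842574 + 0.0187303 = 0.027156
Responsibility of Group A: 0.00842574 / 0.027156 ≈ 0.310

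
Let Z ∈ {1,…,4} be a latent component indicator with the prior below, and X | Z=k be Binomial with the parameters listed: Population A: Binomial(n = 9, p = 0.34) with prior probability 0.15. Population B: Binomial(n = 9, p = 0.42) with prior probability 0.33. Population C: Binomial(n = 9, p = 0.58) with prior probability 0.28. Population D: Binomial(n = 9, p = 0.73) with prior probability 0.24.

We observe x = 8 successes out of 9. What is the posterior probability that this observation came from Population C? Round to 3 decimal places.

0.217

Posterior ∝ prior × likelihood, so P(k | x) ∝ P(Z=k) f_k(x); normalise over all components.
Binomial probabilities:
  L_A = 0.00106076
  L_B = 0.00505434
  L_C = 0.0484078
  L_D = 0.19597
Weight by the priors:
  P(Z=A)·L_A = 0.15 × 0.00106076 = 0.000159114
  P(Z=B)·L_B = 0.33 × 0.00505434 = 0.00166793
  P(Z=C)·L_C = 0.28 × 0.0484078 = 0.0135542
  P(Z=D)·L_D = 0.24 × 0.19597 = 0.0470328
Denominator: 0.000159114 + 0.00166793 + 0.0135542 + 0.0470328 = 0.062414
So the posterior for Population C is 0.0135542 / 0.062414 ≈ 0.217.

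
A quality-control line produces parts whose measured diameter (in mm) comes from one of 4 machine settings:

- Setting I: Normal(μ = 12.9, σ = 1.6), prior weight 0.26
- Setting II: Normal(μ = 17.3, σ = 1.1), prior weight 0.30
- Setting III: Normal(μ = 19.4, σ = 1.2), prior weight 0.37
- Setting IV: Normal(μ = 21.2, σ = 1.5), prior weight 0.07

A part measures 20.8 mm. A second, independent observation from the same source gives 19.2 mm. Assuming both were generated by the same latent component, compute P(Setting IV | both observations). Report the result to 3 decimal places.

The responsibility of component k is P(Z=k) f_k(x) divided by Σ_j P(Z=j) f_j(x).
Since both observations come from the same component, the likelihood for component k is f_k(x₁)·f_k(x₂).
  L_I = [1.26759e-06] × [0.000107191] = 1.35874e-10
  L_II = [0.00229681] × [0.0815952] = 0.000187409
  L_III = [0.168332] × [0.327866] = 0.0551905
  L_IV = [0.256671] × [0.10934] = 0.0280644
Weight by the priors:
  P(Z=I)·L_I = 0.26 × 1.35874e-10 = 3.53273e-11
  P(Z=II)·L_II = 0.30 × 0.000187409 = 5.62227e-05
  P(Z=III)·L_III = 0.37 × 0.0551905 = 0.0204205
  P(Z=IV)·L_IV = 0.07 × 0.0280644 = 0.00196451
Normaliser: 3.53273e-11 + 5.62227e-05 + 0.0204205 + 0.00196451 = 0.0224412
P(Setting IV | x₁,x₂) ≈ 0.088

0.088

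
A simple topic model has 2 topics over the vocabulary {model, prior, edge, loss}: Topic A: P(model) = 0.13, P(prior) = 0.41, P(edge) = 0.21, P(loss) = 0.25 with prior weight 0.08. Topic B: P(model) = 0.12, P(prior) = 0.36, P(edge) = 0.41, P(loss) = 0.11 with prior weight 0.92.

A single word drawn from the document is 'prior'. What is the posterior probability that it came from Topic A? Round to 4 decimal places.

0.0901

Posterior ∝ prior × likelihood, so P(k | x) ∝ π_k f_k(x); normalise over all components.
Component likelihoods at x = 'prior':
  f_A = P(prior | comp) = 0.41
  f_B = P(prior | comp) = 0.36
Prior × likelihood for each component:
  π_A·f_A = 0.08 × 0.41 = 0.0328
  π_B·f_B = 0.92 × 0.36 = 0.3312
Denominator: 0.0328 + 0.3312 = 0.364
P(Topic A | data) = 0.0328 / 0.364 ≈ 0.0901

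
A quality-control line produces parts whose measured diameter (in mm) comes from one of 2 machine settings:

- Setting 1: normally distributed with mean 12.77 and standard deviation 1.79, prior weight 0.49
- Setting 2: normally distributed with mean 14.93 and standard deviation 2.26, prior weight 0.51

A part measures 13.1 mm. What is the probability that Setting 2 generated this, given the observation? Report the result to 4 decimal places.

0.3766

P(component k | x) = π_k·f_k(x) / marginal(x), where marginal(x) = Σ_j π_j·f_j(x).
Evaluate each component's likelihood at the observed value:
  L_1 = 0.219117
  L_2 = 0.127182
Prior × likelihood for each component:
  π_1·L_1 = 0.49 × 0.219117 = 0.107367
  π_2·L_2 = 0.51 × 0.127182 = 0.0648627
Normaliser: 0.107367 + 0.0648627 = 0.17223
Responsibility of Setting 2: 0.0648627 / 0.17223 ≈ 0.3766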